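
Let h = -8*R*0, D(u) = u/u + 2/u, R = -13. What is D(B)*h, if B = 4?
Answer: 0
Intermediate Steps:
D(u) = 1 + 2/u
h = 0 (h = -8*(-13)*0 = 104*0 = 0)
D(B)*h = ((2 + 4)/4)*0 = ((¼)*6)*0 = (3/2)*0 = 0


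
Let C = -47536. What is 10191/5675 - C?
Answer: 269776991/5675 ≈ 47538.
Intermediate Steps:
10191/5675 - C = 10191/5675 - 1*(-47536) = 10191*(1/5675) + 47536 = 10191/5675 + 47536 = 269776991/5675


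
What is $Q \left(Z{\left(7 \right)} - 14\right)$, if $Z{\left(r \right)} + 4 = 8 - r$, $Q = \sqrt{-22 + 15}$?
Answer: $- 17 i \sqrt{7} \approx - 44.978 i$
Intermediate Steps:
$Q = i \sqrt{7}$ ($Q = \sqrt{-7} = i \sqrt{7} \approx 2.6458 i$)
$Z{\left(r \right)} = 4 - r$ ($Z{\left(r \right)} = -4 - \left(-8 + r\right) = 4 - r$)
$Q \left(Z{\left(7 \right)} - 14\right) = i \sqrt{7} \left(\left(4 - 7\right) - 14\right) = i \sqrt{7} \left(-3 - 14\right) = i \sqrt{7} \left(-17\right) = - 17 i \sqrt{7}$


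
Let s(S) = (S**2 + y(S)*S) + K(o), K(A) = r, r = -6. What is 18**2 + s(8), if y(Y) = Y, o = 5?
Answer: 446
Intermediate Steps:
K(A) = -6
s(S) = -6 + 2*S**2 (s(S) = (S**2 + S*S) - 6 = (S**2 + S**2) - 6 = 2*S**2 - 6 = -6 + 2*S**2)
18**2 + s(8) = 18**2 + (-6 + 2*8**2) = 324 + (-6 + 2*64) = 324 + (-6 + 128) = 324 + 122 = 446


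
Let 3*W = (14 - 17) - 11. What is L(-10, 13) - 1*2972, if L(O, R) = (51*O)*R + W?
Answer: -28820/3 ≈ -9606.7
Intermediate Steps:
W = -14/3 (W = ((14 - 17) - 11)/3 = (-3 - 11)/3 = (⅓)*(-14) = -14/3 ≈ -4.6667)
L(O, R) = -14/3 + 51*O*R (L(O, R) = (51*O)*R - 14/3 = 51*O*R - 14/3 = -14/3 + 51*O*R)
L(-10, 13) - 1*2972 = (-14/3 + 51*(-10)*13) - 1*2972 = (-14/3 - 6630) - 2972 = -19904/3 - 2972 = -28820/3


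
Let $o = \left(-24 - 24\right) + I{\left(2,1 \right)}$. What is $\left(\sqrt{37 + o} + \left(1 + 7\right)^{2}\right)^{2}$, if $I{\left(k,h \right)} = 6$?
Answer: $\left(64 + i \sqrt{5}\right)^{2} \approx 4091.0 + 286.22 i$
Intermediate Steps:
$o = -42$ ($o = \left(-24 - 24\right) + 6 = -48 + 6 = -42$)
$\left(\sqrt{37 + o} + \left(1 + 7\right)^{2}\right)^{2} = \left(\sqrt{37 - 42} + \left(1 + 7\right)^{2}\right)^{2} = \left(\sqrt{-5} + 8^{2}\right)^{2} = \left(i \sqrt{5} + 64\right)^{2} = \left(64 + i \sqrt{5}\right)^{2}$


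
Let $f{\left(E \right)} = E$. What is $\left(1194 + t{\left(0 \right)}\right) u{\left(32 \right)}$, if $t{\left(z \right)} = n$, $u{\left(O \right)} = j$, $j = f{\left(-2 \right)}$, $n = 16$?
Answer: $-2420$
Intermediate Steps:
$j = -2$
$u{\left(O \right)} = -2$
$t{\left(z \right)} = 16$
$\left(1194 + t{\left(0 \right)}\right) u{\left(32 \right)} = \left(1194 + 16\right) \left(-2\right) = 1210 \left(-2\right) = -2420$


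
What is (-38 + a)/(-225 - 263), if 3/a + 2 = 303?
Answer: 11435/146888 ≈ 0.077848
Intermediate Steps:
a = 3/301 (a = 3/(-2 + 303) = 3/301 ≈ 0.0099668)
(-38 + a)/(-225 - 263) = (-38 + 3/301)/(-225 - 263) = -11435/301/(-488) = -11435/301*(-1/488) = 11435/146888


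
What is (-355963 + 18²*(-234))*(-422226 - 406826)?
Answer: 357967243508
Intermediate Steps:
(-355963 + 18²*(-234))*(-422226 - 406826) = (-355963 + 324*(-234))*(-829052) = (-355963 - 75816)*(-829052) = -431779*(-829052) = 357967243508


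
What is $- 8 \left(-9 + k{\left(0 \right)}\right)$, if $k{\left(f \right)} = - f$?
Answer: $72$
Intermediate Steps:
$- 8 \left(-9 + k{\left(0 \right)}\right) = - 8 \left(-9 - 0\right) = - 8 \left(-9 + 0\right) = \left(-8\right) \left(-9\right) = 72$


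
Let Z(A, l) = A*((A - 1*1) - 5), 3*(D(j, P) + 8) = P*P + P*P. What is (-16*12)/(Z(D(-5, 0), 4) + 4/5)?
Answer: -80/47 ≈ -1.7021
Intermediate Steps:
D(j, P) = -8 + 2*P²/3 (D(j, P) = -8 + (P*P + P*P)/3 = -8 + (P² + P²)/3 = -8 + (2*P²)/3 = -8 + 2*P²/3)
Z(A, l) = A*(-6 + A) (Z(A, l) = A*((A - 1) - 5) = A*((-1 + A) - 5) = A*(-6 + A))
(-16*12)/(Z(D(-5, 0), 4) + 4/5) = (-16*12)/((-8 + (⅔)*0²)*(-6 + (-8 + (⅔)*0²)) + 4/5) = -192/((-8 + (⅔)*0)*(-6 + (-8 + (⅔)*0)) + 4*(⅕)) = -192/((-8 + 0)*(-6 + (-8 + 0)) + ⅘) = -192/(-8*(-6 - 8) + ⅘) = -192/(-8*(-14) + ⅘) = -192/(112 + ⅘) = -192/564/5 = -192*5/564 = -80/47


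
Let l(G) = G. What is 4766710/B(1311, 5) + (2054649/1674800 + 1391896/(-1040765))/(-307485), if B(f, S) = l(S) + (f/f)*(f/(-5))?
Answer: -116127644121783620882281/6265963330830342000 ≈ -18533.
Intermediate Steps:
B(f, S) = S - f/5 (B(f, S) = S + (f/f)*(f/(-5)) = S + 1*(f*(-⅕)) = S + 1*(-f/5) = S - f/5)
4766710/B(1311, 5) + (2054649/1674800 + 1391896/(-1040765))/(-307485) = 4766710/(5 - ⅕*1311) + (2054649/1674800 + 1391896/(-1040765))/(-307485) = 4766710/(5 - 1311/5) + (2054649*(1/1674800) + 1391896*(-1/1040765))*(-1/307485) = 4766710/(-1286/5) + (2054649/1674800 - 126536/94615)*(-1/307485) = 4766710*(-5/1286) - 3504375533/31692240400*(-1/307485) = -11916775/643 + 3504375533/9744888539394000 = -116127644121783620882281/6265963330830342000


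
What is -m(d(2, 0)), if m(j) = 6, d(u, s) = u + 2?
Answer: -6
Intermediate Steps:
d(u, s) = 2 + u
-m(d(2, 0)) = -1*6 = -6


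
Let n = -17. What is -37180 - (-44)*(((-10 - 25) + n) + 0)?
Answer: -39468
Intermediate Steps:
-37180 - (-44)*(((-10 - 25) + n) + 0) = -37180 - (-44)*(((-10 - 25) - 17) + 0) = -37180 - (-44)*((-35 - 17) + 0) = -37180 - (-44)*(-52 + 0) = -37180 - (-44)*(-52) = -37180 - 1*2288 = -37180 - 2288 = -39468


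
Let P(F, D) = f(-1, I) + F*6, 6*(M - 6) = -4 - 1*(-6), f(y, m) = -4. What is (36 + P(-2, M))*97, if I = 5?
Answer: 1940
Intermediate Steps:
M = 19/3 (M = 6 + (-4 - 1*(-6))/6 = 6 + (-4 + 6)/6 = 6 + (⅙)*2 = 6 + ⅓ = 19/3 ≈ 6.3333)
P(F, D) = -4 + 6*F (P(F, D) = -4 + F*6 = -4 + 6*F)
(36 + P(-2, M))*97 = (36 + (-4 + 6*(-2)))*97 = (36 + (-4 - 12))*97 = (36 - 16)*97 = 20*97 = 1940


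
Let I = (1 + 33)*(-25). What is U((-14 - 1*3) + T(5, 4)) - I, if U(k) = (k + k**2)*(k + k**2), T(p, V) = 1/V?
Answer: 18034441/256 ≈ 70447.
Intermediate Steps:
U(k) = (k + k**2)**2
I = -850 (I = 34*(-25) = -850)
U((-14 - 1*3) + T(5, 4)) - I = ((-14 - 1*3) + 1/4)**2*(1 + ((-14 - 1*3) + 1/4))**2 - 1*(-850) = ((-14 - 3) + 1/4)**2*(1 + ((-14 - 3) + 1/4))**2 + 850 = (-17 + 1/4)**2*(1 + (-17 + 1/4))**2 + 850 = (-67/4)**2*(1 - 67/4)**2 + 850 = 4489*(-63/4)**2/16 + 850 = (4489/16)*(3969/16) + 850 = 17816841/256 + 850 = 18034441/256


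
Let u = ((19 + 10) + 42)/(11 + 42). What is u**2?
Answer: 5041/2809 ≈ 1.7946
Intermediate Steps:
u = 71/53 (u = (29 + 42)/53 = 71*(1/53) = 71/53 ≈ 1.3396)
u**2 = (71/53)**2 = 5041/2809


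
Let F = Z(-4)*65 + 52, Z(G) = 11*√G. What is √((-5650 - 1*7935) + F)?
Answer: √(-13533 + 1430*I) ≈ 6.1377 + 116.49*I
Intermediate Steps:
F = 52 + 1430*I (F = (11*√(-4))*65 + 52 = (11*(2*I))*65 + 52 = (22*I)*65 + 52 = 1430*I + 52 = 52 + 1430*I ≈ 52.0 + 1430.0*I)
√((-5650 - 1*7935) + F) = √((-5650 - 1*7935) + (52 + 1430*I)) = √((-5650 - 7935) + (52 + 1430*I)) = √(-13585 + (52 + 1430*I)) = √(-13533 + 1430*I)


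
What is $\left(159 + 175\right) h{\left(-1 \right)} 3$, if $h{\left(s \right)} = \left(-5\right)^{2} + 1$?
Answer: $26052$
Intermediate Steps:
$h{\left(s \right)} = 26$ ($h{\left(s \right)} = 25 + 1 = 26$)
$\left(159 + 175\right) h{\left(-1 \right)} 3 = \left(159 + 175\right) 26 \cdot 3 = 334 \cdot 78 = 26052$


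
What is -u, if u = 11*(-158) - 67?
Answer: 1805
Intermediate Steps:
u = -1805 (u = -1738 - 67 = -1805)
-u = -1*(-1805) = 1805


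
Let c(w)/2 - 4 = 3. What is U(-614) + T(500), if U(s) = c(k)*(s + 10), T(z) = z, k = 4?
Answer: -7956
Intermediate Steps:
c(w) = 14 (c(w) = 8 + 2*3 = 8 + 6 = 14)
U(s) = 140 + 14*s (U(s) = 14*(s + 10) = 14*(10 + s) = 140 + 14*s)
U(-614) + T(500) = (140 + 14*(-614)) + 500 = (140 - 8596) + 500 = -8456 + 500 = -7956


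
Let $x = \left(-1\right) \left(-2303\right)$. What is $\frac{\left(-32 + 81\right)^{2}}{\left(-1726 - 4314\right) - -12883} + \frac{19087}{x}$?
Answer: $\frac{136141844}{15759429} \approx 8.6387$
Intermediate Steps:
$x = 2303$
$\frac{\left(-32 + 81\right)^{2}}{\left(-1726 - 4314\right) - -12883} + \frac{19087}{x} = \frac{\left(-32 + 81\right)^{2}}{\left(-1726 - 4314\right) - -12883} + \frac{19087}{2303} = \frac{49^{2}}{-6040 + 12883} + 19087 \cdot \frac{1}{2303} = \frac{2401}{6843} + \frac{19087}{2303} = \frac{136141844}{15759429}$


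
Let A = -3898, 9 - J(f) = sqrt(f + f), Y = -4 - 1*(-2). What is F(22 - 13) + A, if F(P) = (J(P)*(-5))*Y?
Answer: -3808 - 30*sqrt(2) ≈ -3850.4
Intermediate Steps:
Y = -2 (Y = -4 + 2 = -2)
J(f) = 9 - sqrt(2)*sqrt(f) (J(f) = 9 - sqrt(f + f) = 9 - sqrt(2*f) = 9 - sqrt(2)*sqrt(f))
F(P) = 90 - 10*sqrt(2)*sqrt(P) (F(P) = ((9 - sqrt(2)*sqrt(P))*(-5))*(-2) = (-45 + 5*sqrt(2)*sqrt(P))*(-2) = 90 - 10*sqrt(2)*sqrt(P))
F(22 - 13) + A = (90 - 10*sqrt(2)*sqrt(22 - 13)) - 3898 = (90 - 10*sqrt(2)*sqrt(9)) - 3898 = (90 - 10*sqrt(2)*3) - 3898 = (90 - 30*sqrt(2)) - 3898 = -3808 - 30*sqrt(2)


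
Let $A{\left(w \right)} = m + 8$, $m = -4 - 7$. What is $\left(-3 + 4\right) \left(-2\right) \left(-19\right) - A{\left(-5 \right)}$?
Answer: $41$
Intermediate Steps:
$m = -11$
$A{\left(w \right)} = -3$ ($A{\left(w \right)} = -11 + 8 = -3$)
$\left(-3 + 4\right) \left(-2\right) \left(-19\right) - A{\left(-5 \right)} = \left(-3 + 4\right) \left(-2\right) \left(-19\right) - -3 = 1 \left(-2\right) \left(-19\right) + 3 = \left(-2\right) \left(-19\right) + 3 = 38 + 3 = 41$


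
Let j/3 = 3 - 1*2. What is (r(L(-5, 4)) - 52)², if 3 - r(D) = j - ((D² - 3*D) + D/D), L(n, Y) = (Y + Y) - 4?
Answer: 2209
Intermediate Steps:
L(n, Y) = -4 + 2*Y (L(n, Y) = 2*Y - 4 = -4 + 2*Y)
j = 3 (j = 3*(3 - 1*2) = 3*(3 - 2) = 3*1 = 3)
r(D) = 1 + D² - 3*D (r(D) = 3 - (3 - ((D² - 3*D) + D/D)) = 3 - (3 - ((D² - 3*D) + 1)) = 3 - (3 - (1 + D² - 3*D)) = 3 - (3 + (-1 - D² + 3*D)) = 3 - (2 - D² + 3*D) = 3 + (-2 + D² - 3*D) = 1 + D² - 3*D)
(r(L(-5, 4)) - 52)² = ((1 + (-4 + 2*4)² - 3*(-4 + 2*4)) - 52)² = ((1 + (-4 + 8)² - 3*(-4 + 8)) - 52)² = ((1 + 4² - 3*4) - 52)² = ((1 + 16 - 12) - 52)² = (5 - 52)² = (-47)² = 2209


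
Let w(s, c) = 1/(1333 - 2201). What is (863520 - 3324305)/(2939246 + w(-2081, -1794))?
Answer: -112419020/134277133 ≈ -0.83722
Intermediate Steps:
w(s, c) = -1/868 (w(s, c) = 1/(-868) = -1/868)
(863520 - 3324305)/(2939246 + w(-2081, -1794)) = (863520 - 3324305)/(2939246 - 1/868) = -2460785/2551265527/868 = -2460785*868/2551265527 = -112419020/134277133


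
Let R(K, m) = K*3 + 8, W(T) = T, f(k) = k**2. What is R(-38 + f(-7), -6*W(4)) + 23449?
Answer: 23490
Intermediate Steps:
R(K, m) = 8 + 3*K (R(K, m) = 3*K + 8 = 8 + 3*K)
R(-38 + f(-7), -6*W(4)) + 23449 = (8 + 3*(-38 + (-7)**2)) + 23449 = (8 + 3*(-38 + 49)) + 23449 = (8 + 3*11) + 23449 = (8 + 33) + 23449 = 41 + 23449 = 23490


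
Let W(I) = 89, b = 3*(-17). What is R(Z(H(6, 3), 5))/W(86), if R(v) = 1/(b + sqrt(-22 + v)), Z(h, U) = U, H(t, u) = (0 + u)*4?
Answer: -3/13706 - I*sqrt(17)/233002 ≈ -0.00021888 - 1.7696e-5*I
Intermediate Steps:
H(t, u) = 4*u (H(t, u) = u*4 = 4*u)
b = -51
R(v) = 1/(-51 + sqrt(-22 + v))
R(Z(H(6, 3), 5))/W(86) = 1/(-51 + sqrt(-22 + 5)*89) = (1/89)/(-51 + sqrt(-17)) = (1/89)/(-51 + I*sqrt(17)) = 1/(89*(-51 + I*sqrt(17)))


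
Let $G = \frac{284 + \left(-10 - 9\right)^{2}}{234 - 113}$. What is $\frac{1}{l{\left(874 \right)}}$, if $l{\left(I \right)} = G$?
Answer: $\frac{121}{645} \approx 0.1876$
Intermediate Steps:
$G = \frac{645}{121}$ ($G = \frac{284 + \left(-19\right)^{2}}{121} = \left(284 + 361\right) \frac{1}{121} = 645 \cdot \frac{1}{121} = \frac{645}{121} \approx 5.3306$)
$l{\left(I \right)} = \frac{645}{121}$
$\frac{1}{l{\left(874 \right)}} = \frac{1}{\frac{645}{121}} = \frac{121}{645}$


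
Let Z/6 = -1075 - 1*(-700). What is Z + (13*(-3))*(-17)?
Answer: -1587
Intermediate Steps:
Z = -2250 (Z = 6*(-1075 - 1*(-700)) = 6*(-1075 + 700) = 6*(-375) = -2250)
Z + (13*(-3))*(-17) = -2250 + (13*(-3))*(-17) = -2250 - 39*(-17) = -2250 + 663 = -1587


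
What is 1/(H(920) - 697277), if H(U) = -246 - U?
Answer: -1/698443 ≈ -1.4318e-6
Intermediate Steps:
1/(H(920) - 697277) = 1/((-246 - 1*920) - 697277) = 1/((-246 - 920) - 697277) = 1/(-1166 - 697277) = 1/(-698443) = -1/698443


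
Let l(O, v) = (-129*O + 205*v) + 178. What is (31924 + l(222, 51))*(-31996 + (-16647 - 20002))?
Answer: -955469755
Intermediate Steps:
l(O, v) = 178 - 129*O + 205*v
(31924 + l(222, 51))*(-31996 + (-16647 - 20002)) = (31924 + (178 - 129*222 + 205*51))*(-31996 + (-16647 - 20002)) = (31924 + (178 - 28638 + 10455))*(-31996 - 36649) = (31924 - 18005)*(-68645) = 13919*(-68645) = -955469755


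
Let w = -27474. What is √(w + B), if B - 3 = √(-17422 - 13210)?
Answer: √(-27471 + 2*I*√7658) ≈ 0.528 + 165.74*I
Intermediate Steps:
B = 3 + 2*I*√7658 (B = 3 + √(-17422 - 13210) = 3 + √(-30632) = 3 + 2*I*√7658 ≈ 3.0 + 175.02*I)
√(w + B) = √(-27474 + (3 + 2*I*√7658)) = √(-27471 + 2*I*√7658)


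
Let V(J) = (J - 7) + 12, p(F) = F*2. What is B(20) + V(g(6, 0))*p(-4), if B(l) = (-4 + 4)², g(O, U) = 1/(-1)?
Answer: -32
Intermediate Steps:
p(F) = 2*F
g(O, U) = -1
B(l) = 0 (B(l) = 0² = 0)
V(J) = 5 + J (V(J) = (-7 + J) + 12 = 5 + J)
B(20) + V(g(6, 0))*p(-4) = 0 + (5 - 1)*(2*(-4)) = 0 + 4*(-8) = 0 - 32 = -32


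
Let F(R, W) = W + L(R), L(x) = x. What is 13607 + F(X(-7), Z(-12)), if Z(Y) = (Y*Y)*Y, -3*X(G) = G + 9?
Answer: 35635/3 ≈ 11878.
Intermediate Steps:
X(G) = -3 - G/3 (X(G) = -(G + 9)/3 = -(9 + G)/3 = -3 - G/3)
Z(Y) = Y³ (Z(Y) = Y²*Y = Y³)
F(R, W) = R + W (F(R, W) = W + R = R + W)
13607 + F(X(-7), Z(-12)) = 13607 + ((-3 - ⅓*(-7)) + (-12)³) = 13607 + ((-3 + 7/3) - 1728) = 13607 + (-⅔ - 1728) = 13607 - 5186/3 = 35635/3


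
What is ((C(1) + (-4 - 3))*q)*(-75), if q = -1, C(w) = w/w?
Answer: -450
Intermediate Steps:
C(w) = 1
((C(1) + (-4 - 3))*q)*(-75) = ((1 + (-4 - 3))*(-1))*(-75) = ((1 - 7)*(-1))*(-75) = -6*(-1)*(-75) = 6*(-75) = -450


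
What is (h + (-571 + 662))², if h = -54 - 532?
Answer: 245025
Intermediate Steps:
h = -586
(h + (-571 + 662))² = (-586 + (-571 + 662))² = (-586 + 91)² = (-495)² = 245025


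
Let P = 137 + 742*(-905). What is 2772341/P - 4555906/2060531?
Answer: -8771206852009/1383384879063 ≈ -6.3404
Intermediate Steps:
P = -671373 (P = 137 - 671510 = -671373)
2772341/P - 4555906/2060531 = 2772341/(-671373) - 4555906/2060531 = 2772341*(-1/671373) - 4555906*1/2060531 = -2772341/671373 - 4555906/2060531 = -8771206852009/1383384879063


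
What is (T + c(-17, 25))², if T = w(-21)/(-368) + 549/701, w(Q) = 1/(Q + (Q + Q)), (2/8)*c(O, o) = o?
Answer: 2682805240603931689/264126983936256 ≈ 10157.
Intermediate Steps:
c(O, o) = 4*o
w(Q) = 1/(3*Q) (w(Q) = 1/(Q + 2*Q) = 1/(3*Q))
T = 12728717/16251984 (T = ((⅓)/(-21))/(-368) + 549/701 = ((⅓)*(-1/21))*(-1/368) + 549*(1/701) = -1/63*(-1/368) + 549/701 = 1/23184 + 549/701 = 12728717/16251984 ≈ 0.78321)
(T + c(-17, 25))² = (12728717/16251984 + 4*25)² = (12728717/16251984 + 100)² = (1637927117/16251984)² = 2682805240603931689/264126983936256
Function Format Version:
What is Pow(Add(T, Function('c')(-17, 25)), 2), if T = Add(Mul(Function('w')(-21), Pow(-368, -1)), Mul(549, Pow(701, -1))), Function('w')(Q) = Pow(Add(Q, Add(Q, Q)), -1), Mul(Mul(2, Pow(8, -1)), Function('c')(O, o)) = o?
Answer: Rational(2682805240603931689, 264126983936256) ≈ 10157.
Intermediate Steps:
Function('c')(O, o) = Mul(4, o)
Function('w')(Q) = Mul(Rational(1, 3), Pow(Q, -1)) (Function('w')(Q) = Pow(Add(Q, Mul(2, Q)), -1) = Pow(Mul(3, Q), -1) = Mul(Rational(1, 3), Pow(Q, -1)))
T = Rational(12728717, 16251984) (T = Add(Mul(Mul(Rational(1, 3), Pow(-21, -1)), Pow(-368, -1)), Mul(549, Pow(701, -1))) = Add(Mul(Mul(Rational(1, 3), Rational(-1, 21)), Rational(-1, 368)), Mul(549, Rational(1, 701))) = Add(Mul(Rational(-1, 63), Rational(-1, 368)), Rational(549, 701)) = Add(Rational(1, 23184), Rational(549, 701)) = Rational(12728717, 16251984) ≈ 0.78321)
Pow(Add(T, Function('c')(-17, 25)), 2) = Pow(Add(Rational(12728717, 16251984), Mul(4, 25)), 2) = Pow(Add(Rational(12728717, 16251984), 100), 2) = Pow(Rational(1637927117, 16251984), 2) = Rational(2682805240603931689, 264126983936256)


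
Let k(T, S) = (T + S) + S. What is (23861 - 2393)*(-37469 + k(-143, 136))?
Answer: -801615120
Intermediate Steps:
k(T, S) = T + 2*S (k(T, S) = (S + T) + S = T + 2*S)
(23861 - 2393)*(-37469 + k(-143, 136)) = (23861 - 2393)*(-37469 + (-143 + 2*136)) = 21468*(-37469 + (-143 + 272)) = 21468*(-37469 + 129) = 21468*(-37340) = -801615120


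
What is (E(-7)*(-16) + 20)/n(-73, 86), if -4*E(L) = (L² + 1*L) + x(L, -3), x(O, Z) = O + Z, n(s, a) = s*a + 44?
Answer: -74/3117 ≈ -0.023741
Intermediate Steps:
n(s, a) = 44 + a*s (n(s, a) = a*s + 44 = 44 + a*s)
E(L) = ¾ - L/2 - L²/4 (E(L) = -((L² + 1*L) + (L - 3))/4 = -((L² + L) + (-3 + L))/4 = -((L + L²) + (-3 + L))/4 = -(-3 + L² + 2*L)/4 = ¾ - L/2 - L²/4)
(E(-7)*(-16) + 20)/n(-73, 86) = ((¾ - ½*(-7) - ¼*(-7)²)*(-16) + 20)/(44 + 86*(-73)) = ((¾ + 7/2 - ¼*49)*(-16) + 20)/(44 - 6278) = ((¾ + 7/2 - 49/4)*(-16) + 20)/(-6234) = (-8*(-16) + 20)*(-1/6234) = (128 + 20)*(-1/6234) = 148*(-1/6234) = -74/3117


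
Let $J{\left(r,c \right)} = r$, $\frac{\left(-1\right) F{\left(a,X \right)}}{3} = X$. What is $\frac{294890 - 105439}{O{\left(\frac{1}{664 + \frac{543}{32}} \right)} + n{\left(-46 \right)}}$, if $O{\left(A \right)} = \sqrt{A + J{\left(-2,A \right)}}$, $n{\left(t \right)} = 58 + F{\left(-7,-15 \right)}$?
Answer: $\frac{425217654323}{231224269} - \frac{947255 i \sqrt{37959922}}{231224269} \approx 1839.0 - 25.24 i$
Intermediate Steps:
$F{\left(a,X \right)} = - 3 X$
$n{\left(t \right)} = 103$ ($n{\left(t \right)} = 58 - -45 = 58 + 45 = 103$)
$O{\left(A \right)} = \sqrt{-2 + A}$ ($O{\left(A \right)} = \sqrt{A - 2} = \sqrt{-2 + A}$)
$\frac{294890 - 105439}{O{\left(\frac{1}{664 + \frac{543}{32}} \right)} + n{\left(-46 \right)}} = \frac{294890 - 105439}{\sqrt{-2 + \frac{1}{664 + \frac{543}{32}}} + 103} = \frac{189451}{\sqrt{-2 + \frac{1}{664 + 543 \cdot \frac{1}{32}}} + 103} = \frac{189451}{\sqrt{-2 + \frac{1}{664 + \frac{543}{32}}} + 103} = \frac{189451}{\sqrt{-2 + \frac{1}{\frac{21791}{32}}} + 103} = \frac{189451}{\sqrt{-2 + \frac{32}{21791}} + 103} = \frac{189451}{\sqrt{- \frac{43550}{21791}} + 103} = \frac{189451}{\frac{5 i \sqrt{37959922}}{21791} + 103} = \frac{189451}{103 + \frac{5 i \sqrt{37959922}}{21791}}$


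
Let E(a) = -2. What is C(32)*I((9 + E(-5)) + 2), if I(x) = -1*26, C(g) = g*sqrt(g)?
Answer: -3328*sqrt(2) ≈ -4706.5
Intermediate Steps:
C(g) = g**(3/2)
I(x) = -26
C(32)*I((9 + E(-5)) + 2) = 32**(3/2)*(-26) = (128*sqrt(2))*(-26) = -3328*sqrt(2)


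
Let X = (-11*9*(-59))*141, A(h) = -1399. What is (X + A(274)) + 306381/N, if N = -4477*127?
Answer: 467475112997/568579 ≈ 8.2218e+5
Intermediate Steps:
X = 823581 (X = -99*(-59)*141 = 5841*141 = 823581)
N = -568579
(X + A(274)) + 306381/N = (823581 - 1399) + 306381/(-568579) = 822182 + 306381*(-1/568579) = 822182 - 306381/568579 = 467475112997/568579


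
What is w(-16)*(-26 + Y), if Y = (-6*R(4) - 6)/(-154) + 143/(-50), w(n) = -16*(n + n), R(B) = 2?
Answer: -28329216/1925 ≈ -14716.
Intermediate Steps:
w(n) = -32*n
Y = -10561/3850 (Y = (-6*2 - 6)/(-154) + 143/(-50) = (-12 - 6)*(-1/154) + 143*(-1/50) = -18*(-1/154) - 143/50 = 9/77 - 143/50 = -10561/3850 ≈ -2.7431)
w(-16)*(-26 + Y) = (-32*(-16))*(-26 - 10561/3850) = 512*(-110661/3850) = -28329216/1925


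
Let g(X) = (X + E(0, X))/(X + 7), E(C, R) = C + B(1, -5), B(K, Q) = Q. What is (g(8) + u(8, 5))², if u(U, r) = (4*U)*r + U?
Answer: 707281/25 ≈ 28291.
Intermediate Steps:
E(C, R) = -5 + C (E(C, R) = C - 5 = -5 + C)
u(U, r) = U + 4*U*r (u(U, r) = 4*U*r + U = U + 4*U*r)
g(X) = (-5 + X)/(7 + X) (g(X) = (X + (-5 + 0))/(X + 7) = (X - 5)/(7 + X) = (-5 + X)/(7 + X))
(g(8) + u(8, 5))² = ((-5 + 8)/(7 + 8) + 8*(1 + 4*5))² = (3/15 + 8*(1 + 20))² = ((1/15)*3 + 8*21)² = (⅕ + 168)² = (841/5)² = 707281/25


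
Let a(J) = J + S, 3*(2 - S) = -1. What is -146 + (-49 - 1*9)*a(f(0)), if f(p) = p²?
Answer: -844/3 ≈ -281.33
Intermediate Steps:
S = 7/3 (S = 2 - ⅓*(-1) = 2 + ⅓ = 7/3 ≈ 2.3333)
a(J) = 7/3 + J (a(J) = J + 7/3 = 7/3 + J)
-146 + (-49 - 1*9)*a(f(0)) = -146 + (-49 - 1*9)*(7/3 + 0²) = -146 + (-49 - 9)*(7/3 + 0) = -146 - 58*7/3 = -146 - 406/3 = -844/3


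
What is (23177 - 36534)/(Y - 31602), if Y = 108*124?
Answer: 13357/18210 ≈ 0.73350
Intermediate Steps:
Y = 13392
(23177 - 36534)/(Y - 31602) = (23177 - 36534)/(13392 - 31602) = -13357/(-18210) = -13357*(-1/18210) = 13357/18210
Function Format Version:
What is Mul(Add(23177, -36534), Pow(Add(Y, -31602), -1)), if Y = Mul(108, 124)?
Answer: Rational(13357, 18210) ≈ 0.73350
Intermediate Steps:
Y = 13392
Mul(Add(23177, -36534), Pow(Add(Y, -31602), -1)) = Mul(Add(23177, -36534), Pow(Add(13392, -31602), -1)) = Mul(-13357, Pow(-18210, -1)) = Mul(-13357, Rational(-1, 18210)) = Rational(13357, 18210)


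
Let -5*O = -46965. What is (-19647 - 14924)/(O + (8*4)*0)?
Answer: -34571/9393 ≈ -3.6805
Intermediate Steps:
O = 9393 (O = -⅕*(-46965) = 9393)
(-19647 - 14924)/(O + (8*4)*0) = (-19647 - 14924)/(9393 + (8*4)*0) = -34571/(9393 + 32*0) = -34571/(9393 + 0) = -34571/9393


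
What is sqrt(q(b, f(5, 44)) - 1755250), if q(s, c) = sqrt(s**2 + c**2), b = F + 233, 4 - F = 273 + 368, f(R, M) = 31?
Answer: sqrt(-1755250 + sqrt(164177)) ≈ 1324.7*I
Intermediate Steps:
F = -637 (F = 4 - (273 + 368) = 4 - 1*641 = 4 - 641 = -637)
b = -404 (b = -637 + 233 = -404)
q(s, c) = sqrt(c**2 + s**2)
sqrt(q(b, f(5, 44)) - 1755250) = sqrt(sqrt(31**2 + (-404)**2) - 1755250) = sqrt(sqrt(961 + 163216) - 1755250) = sqrt(sqrt(164177) - 1755250) = sqrt(-1755250 + sqrt(164177))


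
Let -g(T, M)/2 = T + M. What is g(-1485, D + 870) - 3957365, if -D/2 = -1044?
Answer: -3960311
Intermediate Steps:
D = 2088 (D = -2*(-1044) = 2088)
g(T, M) = -2*M - 2*T (g(T, M) = -2*(T + M) = -2*(M + T) = -2*M - 2*T)
g(-1485, D + 870) - 3957365 = (-2*(2088 + 870) - 2*(-1485)) - 3957365 = (-2*2958 + 2970) - 3957365 = (-5916 + 2970) - 3957365 = -2946 - 3957365 = -3960311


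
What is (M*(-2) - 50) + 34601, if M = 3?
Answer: 34545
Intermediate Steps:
(M*(-2) - 50) + 34601 = (3*(-2) - 50) + 34601 = (-6 - 50) + 34601 = -56 + 34601 = 34545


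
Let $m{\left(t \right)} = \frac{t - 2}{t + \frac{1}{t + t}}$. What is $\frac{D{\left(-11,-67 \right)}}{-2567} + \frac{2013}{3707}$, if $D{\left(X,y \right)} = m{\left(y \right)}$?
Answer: $\frac{1404956039}{2589181447} \approx 0.54263$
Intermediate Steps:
$m{\left(t \right)} = \frac{-2 + t}{t + \frac{1}{2 t}}$
$D{\left(X,y \right)} = \frac{2 y \left(-2 + y\right)}{1 + 2 y^{2}}$
$\frac{D{\left(-11,-67 \right)}}{-2567} + \frac{2013}{3707} = \frac{2 \left(-67\right) \frac{1}{1 + 2 \left(-67\right)^{2}} \left(-2 - 67\right)}{-2567} + \frac{2013}{3707} = 2 \left(-67\right) \frac{1}{1 + 2 \cdot 4489} \left(-69\right) \left(- \frac{1}{2567}\right) + 2013 \cdot \frac{1}{3707} = 2 \left(-67\right) \frac{1}{1 + 8978} \left(-69\right) \left(- \frac{1}{2567}\right) + \frac{183}{337} = 2 \left(-67\right) \frac{1}{8979} \left(-69\right) \left(- \frac{1}{2567}\right) + \frac{183}{337} = \frac{3082}{2993} \left(- \frac{1}{2567}\right) + \frac{183}{337} = - \frac{3082}{7683031} + \frac{183}{337} = \frac{1404956039}{2589181447}$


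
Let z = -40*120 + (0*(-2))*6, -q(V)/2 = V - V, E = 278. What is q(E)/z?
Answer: 0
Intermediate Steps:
q(V) = 0 (q(V) = -2*(V - V) = -2*0 = 0)
z = -4800 (z = -4800 + 0*6 = -4800 + 0 = -4800)
q(E)/z = 0/(-4800) = 0*(-1/4800) = 0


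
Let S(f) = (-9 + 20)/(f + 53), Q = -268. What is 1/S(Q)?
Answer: -215/11 ≈ -19.545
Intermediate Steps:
S(f) = 11/(53 + f)
1/S(Q) = 1/(11/(53 - 268)) = 1/(11/(-215)) = 1/(11*(-1/215)) = 1/(-11/215) = -215/11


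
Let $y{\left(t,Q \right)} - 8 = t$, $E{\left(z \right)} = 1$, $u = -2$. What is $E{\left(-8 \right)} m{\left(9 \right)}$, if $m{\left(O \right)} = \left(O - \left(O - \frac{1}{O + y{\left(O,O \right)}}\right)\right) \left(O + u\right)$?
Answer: $\frac{7}{26} \approx 0.26923$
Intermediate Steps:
$y{\left(t,Q \right)} = 8 + t$
$m{\left(O \right)} = \frac{-2 + O}{8 + 2 O}$ ($m{\left(O \right)} = \left(O - \left(O - \frac{1}{O + \left(8 + O\right)}\right)\right) \left(O - 2\right) = \left(O - \left(O - \frac{1}{8 + 2 O}\right)\right) \left(-2 + O\right) = \frac{-2 + O}{8 + 2 O}$)
$E{\left(-8 \right)} m{\left(9 \right)} = 1 \frac{-2 + 9}{2 \left(4 + 9\right)} = 1 \cdot \frac{1}{2} \cdot \frac{1}{13} \cdot 7 = 1 \cdot \frac{7}{26} = \frac{7}{26}$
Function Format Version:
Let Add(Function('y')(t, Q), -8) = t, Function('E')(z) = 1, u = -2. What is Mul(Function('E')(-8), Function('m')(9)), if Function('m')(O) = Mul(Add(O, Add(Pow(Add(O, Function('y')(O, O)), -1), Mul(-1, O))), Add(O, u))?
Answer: Rational(7, 26) ≈ 0.26923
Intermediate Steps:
Function('y')(t, Q) = Add(8, t)
Function('m')(O) = Mul(Pow(Add(8, Mul(2, O)), -1), Add(-2, O)) (Function('m')(O) = Mul(Add(O, Add(Pow(Add(O, Add(8, O)), -1), Mul(-1, O))), Add(O, -2)) = Mul(Add(O, Add(Pow(Add(8, Mul(2, O)), -1), Mul(-1, O))), Add(-2, O)) = Mul(Pow(Add(8, Mul(2, O)), -1), Add(-2, O)))
Mul(Function('E')(-8), Function('m')(9)) = Mul(1, Mul(Rational(1, 2), Pow(Add(4, 9), -1), Add(-2, 9))) = Mul(1, Mul(Rational(1, 2), Pow(13, -1), 7)) = Mul(1, Mul(Rational(1, 2), Rational(1, 13), 7)) = Mul(1, Rational(7, 26)) = Rational(7, 26)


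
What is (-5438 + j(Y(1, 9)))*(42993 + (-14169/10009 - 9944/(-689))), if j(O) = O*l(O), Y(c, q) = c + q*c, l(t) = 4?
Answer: -1600928781625904/6896201 ≈ -2.3215e+8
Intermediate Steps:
Y(c, q) = c + c*q
j(O) = 4*O (j(O) = O*4 = 4*O)
(-5438 + j(Y(1, 9)))*(42993 + (-14169/10009 - 9944/(-689))) = (-5438 + 4*(1*(1 + 9)))*(42993 + (-14169/10009 - 9944/(-689))) = (-5438 + 4*(1*10))*(42993 + (-14169*1/10009 - 9944*(-1/689))) = (-5438 + 4*10)*(42993 + (-14169/10009 + 9944/689)) = (-5438 + 40)*(42993 + 89767055/6896201) = -5398*296578136648/6896201 = -1600928781625904/6896201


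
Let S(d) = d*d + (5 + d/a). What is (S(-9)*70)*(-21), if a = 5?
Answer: -123774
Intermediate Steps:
S(d) = 5 + d**2 + d/5 (S(d) = d*d + (5 + d/5) = d**2 + (5 + d*(1/5)) = d**2 + (5 + d/5) = 5 + d**2 + d/5)
(S(-9)*70)*(-21) = ((5 + (-9)**2 + (1/5)*(-9))*70)*(-21) = ((5 + 81 - 9/5)*70)*(-21) = ((421/5)*70)*(-21) = 5894*(-21) = -123774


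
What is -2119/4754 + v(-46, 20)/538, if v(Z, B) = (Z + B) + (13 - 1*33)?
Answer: -679353/1278826 ≈ -0.53123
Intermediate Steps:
v(Z, B) = -20 + B + Z (v(Z, B) = (B + Z) + (13 - 33) = (B + Z) - 20 = -20 + B + Z)
-2119/4754 + v(-46, 20)/538 = -2119/4754 + (-20 + 20 - 46)/538 = -2119*1/4754 - 46*1/538 = -2119/4754 - 23/269 = -679353/1278826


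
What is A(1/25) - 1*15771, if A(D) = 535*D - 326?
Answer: -80378/5 ≈ -16076.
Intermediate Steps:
A(D) = -326 + 535*D
A(1/25) - 1*15771 = (-326 + 535/25) - 1*15771 = (-326 + 535*(1/25)) - 15771 = (-326 + 107/5) - 15771 = -1523/5 - 15771 = -80378/5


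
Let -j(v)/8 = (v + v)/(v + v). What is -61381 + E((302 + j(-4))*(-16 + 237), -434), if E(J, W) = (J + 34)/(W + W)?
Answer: -13335929/217 ≈ -61456.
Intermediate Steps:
j(v) = -8 (j(v) = -8*(v + v)/(v + v) = -8*2*v/(2*v) = -8*2*v*1/(2*v) = -8*1 = -8)
E(J, W) = (34 + J)/(2*W) (E(J, W) = (34 + J)/((2*W)) = (34 + J)*(1/(2*W)) = (34 + J)/(2*W))
-61381 + E((302 + j(-4))*(-16 + 237), -434) = -61381 + (½)*(34 + (302 - 8)*(-16 + 237))/(-434) = -61381 + (½)*(-1/434)*(34 + 294*221) = -61381 + (½)*(-1/434)*(34 + 64974) = -61381 + (½)*(-1/434)*65008 = -61381 - 16252/217 = -13335929/217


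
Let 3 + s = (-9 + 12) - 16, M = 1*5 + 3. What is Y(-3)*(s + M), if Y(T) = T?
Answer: 24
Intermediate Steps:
M = 8 (M = 5 + 3 = 8)
s = -16 (s = -3 + ((-9 + 12) - 16) = -3 + (3 - 16) = -3 - 13 = -16)
Y(-3)*(s + M) = -3*(-16 + 8) = -3*(-8) = 24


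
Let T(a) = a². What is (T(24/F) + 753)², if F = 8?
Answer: 580644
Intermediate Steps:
(T(24/F) + 753)² = ((24/8)² + 753)² = ((24*(⅛))² + 753)² = (3² + 753)² = (9 + 753)² = 762² = 580644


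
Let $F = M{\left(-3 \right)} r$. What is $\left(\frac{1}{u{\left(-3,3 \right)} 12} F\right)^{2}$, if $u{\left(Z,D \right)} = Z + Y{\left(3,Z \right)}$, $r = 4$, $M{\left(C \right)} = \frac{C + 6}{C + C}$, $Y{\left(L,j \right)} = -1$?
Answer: $\frac{1}{576} \approx 0.0017361$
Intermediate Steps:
$M{\left(C \right)} = \frac{6 + C}{2 C}$
$u{\left(Z,D \right)} = -1 + Z$ ($u{\left(Z,D \right)} = Z - 1 = -1 + Z$)
$F = -2$ ($F = \frac{6 - 3}{2 \left(-3\right)} 4 = \frac{1}{2} \left(- \frac{1}{3}\right) 3 \cdot 4 = \left(- \frac{1}{2}\right) 4 = -2$)
$\left(\frac{1}{u{\left(-3,3 \right)} 12} F\right)^{2} = \left(\frac{1}{\left(-1 - 3\right) 12} \left(-2\right)\right)^{2} = \left(\frac{1}{-4} \cdot \frac{1}{12} \left(-2\right)\right)^{2} = \left(\left(- \frac{1}{4}\right) \frac{1}{12} \left(-2\right)\right)^{2} = \left(\left(- \frac{1}{48}\right) \left(-2\right)\right)^{2} = \left(\frac{1}{24}\right)^{2} = \frac{1}{576}$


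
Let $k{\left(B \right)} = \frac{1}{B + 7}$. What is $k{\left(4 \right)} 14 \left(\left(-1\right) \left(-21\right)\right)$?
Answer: $\frac{294}{11} \approx 26.727$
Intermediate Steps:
$k{\left(B \right)} = \frac{1}{7 + B}$
$k{\left(4 \right)} 14 \left(\left(-1\right) \left(-21\right)\right) = \frac{1}{7 + 4} \cdot 14 \left(\left(-1\right) \left(-21\right)\right) = \frac{1}{11} \cdot 14 \cdot 21 = \frac{14}{11} \cdot 21 = \frac{294}{11}$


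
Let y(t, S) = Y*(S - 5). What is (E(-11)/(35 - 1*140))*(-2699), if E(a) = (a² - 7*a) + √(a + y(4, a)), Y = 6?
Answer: 178134/35 + 2699*I*√107/105 ≈ 5089.5 + 265.89*I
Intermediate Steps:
y(t, S) = -30 + 6*S (y(t, S) = 6*(S - 5) = 6*(-5 + S) = -30 + 6*S)
E(a) = a² + √(-30 + 7*a) - 7*a (E(a) = (a² - 7*a) + √(a + (-30 + 6*a)) = (a² - 7*a) + √(-30 + 7*a) = a² + √(-30 + 7*a) - 7*a)
(E(-11)/(35 - 1*140))*(-2699) = (((-11)² + √(-30 + 7*(-11)) - 7*(-11))/(35 - 1*140))*(-2699) = ((121 + √(-30 - 77) + 77)/(35 - 140))*(-2699) = ((121 + √(-107) + 77)/(-105))*(-2699) = ((121 + I*√107 + 77)*(-1/105))*(-2699) = ((198 + I*√107)*(-1/105))*(-2699) = (-66/35 - I*√107/105)*(-2699) = 178134/35 + 2699*I*√107/105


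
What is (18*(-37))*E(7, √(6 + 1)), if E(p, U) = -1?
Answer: 666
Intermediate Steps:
(18*(-37))*E(7, √(6 + 1)) = (18*(-37))*(-1) = -666*(-1) = 666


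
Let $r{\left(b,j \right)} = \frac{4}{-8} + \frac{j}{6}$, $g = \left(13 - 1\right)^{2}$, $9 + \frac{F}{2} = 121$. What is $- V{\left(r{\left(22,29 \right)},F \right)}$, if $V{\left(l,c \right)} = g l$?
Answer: $-624$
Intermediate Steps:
$F = 224$ ($F = -18 + 2 \cdot 121 = -18 + 242 = 224$)
$g = 144$ ($g = \left(13 - 1\right)^{2} = 12^{2} = 144$)
$r{\left(b,j \right)} = - \frac{1}{2} + \frac{j}{6}$ ($r{\left(b,j \right)} = 4 \left(- \frac{1}{8}\right) + j \frac{1}{6} = - \frac{1}{2} + \frac{j}{6}$)
$V{\left(l,c \right)} = 144 l$
$- V{\left(r{\left(22,29 \right)},F \right)} = - 144 \left(- \frac{1}{2} + \frac{1}{6} \cdot 29\right) = - 144 \left(- \frac{1}{2} + \frac{29}{6}\right) = - \frac{144 \cdot 13}{3} = \left(-1\right) 624 = -624$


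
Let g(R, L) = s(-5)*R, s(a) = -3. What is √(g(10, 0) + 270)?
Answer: 4*√15 ≈ 15.492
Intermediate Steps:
g(R, L) = -3*R
√(g(10, 0) + 270) = √(-3*10 + 270) = √(-30 + 270) = √240 = 4*√15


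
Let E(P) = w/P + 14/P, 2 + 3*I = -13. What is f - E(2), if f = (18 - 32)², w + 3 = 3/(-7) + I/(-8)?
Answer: 21325/112 ≈ 190.40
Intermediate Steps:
I = -5 (I = -⅔ + (⅓)*(-13) = -⅔ - 13/3 = -5)
w = -157/56 (w = -3 + (3/(-7) - 5/(-8)) = -3 + (3*(-⅐) - 5*(-⅛)) = -3 + (-3/7 + 5/8) = -3 + 11/56 = -157/56 ≈ -2.8036)
E(P) = 627/(56*P) (E(P) = -157/(56*P) + 14/P = 627/(56*P))
f = 196 (f = (-14)² = 196)
f - E(2) = 196 - 627/(56*2) = 196 - 1*627/112 = 196 - 627/112 = 21325/112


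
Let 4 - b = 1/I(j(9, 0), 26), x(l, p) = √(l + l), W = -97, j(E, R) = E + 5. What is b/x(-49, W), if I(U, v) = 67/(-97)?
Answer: -365*I*√2/938 ≈ -0.55031*I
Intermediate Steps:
j(E, R) = 5 + E
I(U, v) = -67/97 (I(U, v) = 67*(-1/97) = -67/97)
x(l, p) = √2*√l (x(l, p) = √(2*l) = √2*√l)
b = 365/67 (b = 4 - 1/(-67/97) = 4 - 1*(-97/67) = 4 + 97/67 = 365/67 ≈ 5.4478)
b/x(-49, W) = 365/(67*((√2*√(-49)))) = 365/(67*((√2*(7*I)))) = 365/(67*((7*I*√2))) = 365*(-I*√2/14)/67 = -365*I*√2/938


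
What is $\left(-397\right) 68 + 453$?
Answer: $-26543$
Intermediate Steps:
$\left(-397\right) 68 + 453 = -26996 + 453 = -26543$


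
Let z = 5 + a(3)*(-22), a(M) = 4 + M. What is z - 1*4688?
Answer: -4837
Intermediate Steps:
z = -149 (z = 5 + (4 + 3)*(-22) = 5 + 7*(-22) = 5 - 154 = -149)
z - 1*4688 = -149 - 1*4688 = -149 - 4688 = -4837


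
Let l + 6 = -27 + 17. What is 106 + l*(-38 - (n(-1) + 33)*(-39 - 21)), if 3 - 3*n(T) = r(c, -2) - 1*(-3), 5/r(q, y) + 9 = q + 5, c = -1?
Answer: -31286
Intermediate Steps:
r(q, y) = 5/(-4 + q) (r(q, y) = 5/(-9 + (q + 5)) = 5/(-9 + (5 + q)) = 5/(-4 + q))
n(T) = ⅓ (n(T) = 1 - (5/(-4 - 1) - 1*(-3))/3 = 1 - (5/(-5) + 3)/3 = 1 - (5*(-⅕) + 3)/3 = 1 - (-1 + 3)/3 = 1 - ⅓*2 = 1 - ⅔ = ⅓)
l = -16 (l = -6 + (-27 + 17) = -6 - 10 = -16)
106 + l*(-38 - (n(-1) + 33)*(-39 - 21)) = 106 - 16*(-38 - (⅓ + 33)*(-39 - 21)) = 106 - 16*(-38 - 100*(-60)/3) = 106 - 16*(-38 - 1*(-2000)) = 106 - 16*(-38 + 2000) = 106 - 16*1962 = 106 - 31392 = -31286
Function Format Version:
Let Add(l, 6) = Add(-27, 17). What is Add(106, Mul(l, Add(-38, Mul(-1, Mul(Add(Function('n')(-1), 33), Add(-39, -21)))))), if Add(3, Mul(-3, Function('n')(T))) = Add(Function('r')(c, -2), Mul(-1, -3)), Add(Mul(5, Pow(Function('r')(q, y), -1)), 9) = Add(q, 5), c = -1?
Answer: -31286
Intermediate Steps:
Function('r')(q, y) = Mul(5, Pow(Add(-4, q), -1)) (Function('r')(q, y) = Mul(5, Pow(Add(-9, Add(q, 5)), -1)) = Mul(5, Pow(Add(-9, Add(5, q)), -1)) = Mul(5, Pow(Add(-4, q), -1)))
Function('n')(T) = Rational(1, 3) (Function('n')(T) = Add(1, Mul(Rational(-1, 3), Add(Mul(5, Pow(Add(-4, -1), -1)), Mul(-1, -3)))) = Add(1, Mul(Rational(-1, 3), Add(Mul(5, Pow(-5, -1)), 3))) = Add(1, Mul(Rational(-1, 3), Add(Mul(5, Rational(-1, 5)), 3))) = Add(1, Mul(Rational(-1, 3), Add(-1, 3))) = Add(1, Mul(Rational(-1, 3), 2)) = Add(1, Rational(-2, 3)) = Rational(1, 3))
l = -16 (l = Add(-6, Add(-27, 17)) = Add(-6, -10) = -16)
Add(106, Mul(l, Add(-38, Mul(-1, Mul(Add(Function('n')(-1), 33), Add(-39, -21)))))) = Add(106, Mul(-16, Add(-38, Mul(-1, Mul(Add(Rational(1, 3), 33), Add(-39, -21)))))) = Add(106, Mul(-16, Add(-38, Mul(-1, Mul(Rational(100, 3), -60))))) = Add(106, Mul(-16, Add(-38, Mul(-1, -2000)))) = Add(106, Mul(-16, Add(-38, 2000))) = Add(106, Mul(-16, 1962)) = Add(106, -31392) = -31286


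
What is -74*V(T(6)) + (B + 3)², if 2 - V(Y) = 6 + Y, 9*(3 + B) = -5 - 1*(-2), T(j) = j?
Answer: 6661/9 ≈ 740.11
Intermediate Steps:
B = -10/3 (B = -3 + (-5 - 1*(-2))/9 = -3 + (-5 + 2)/9 = -3 + (⅑)*(-3) = -3 - ⅓ = -10/3 ≈ -3.3333)
V(Y) = -4 - Y (V(Y) = 2 - (6 + Y) = 2 + (-6 - Y) = -4 - Y)
-74*V(T(6)) + (B + 3)² = -74*(-4 - 1*6) + (-10/3 + 3)² = -74*(-4 - 6) + (-⅓)² = -74*(-10) + ⅑ = 740 + ⅑ = 6661/9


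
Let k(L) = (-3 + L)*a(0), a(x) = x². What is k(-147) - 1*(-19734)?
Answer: 19734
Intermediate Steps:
k(L) = 0 (k(L) = (-3 + L)*0² = (-3 + L)*0 = 0)
k(-147) - 1*(-19734) = 0 - 1*(-19734) = 0 + 19734 = 19734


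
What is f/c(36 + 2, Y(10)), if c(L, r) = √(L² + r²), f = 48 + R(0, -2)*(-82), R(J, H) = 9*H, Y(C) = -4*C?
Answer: 762*√761/761 ≈ 27.622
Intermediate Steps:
f = 1524 (f = 48 + (9*(-2))*(-82) = 48 - 18*(-82) = 48 + 1476 = 1524)
f/c(36 + 2, Y(10)) = 1524/(√((36 + 2)² + (-4*10)²)) = 1524/(√(38² + (-40)²)) = 1524/(√(1444 + 1600)) = 1524/(√3044) = 1524/((2*√761)) = 1524*(√761/1522) = 762*√761/761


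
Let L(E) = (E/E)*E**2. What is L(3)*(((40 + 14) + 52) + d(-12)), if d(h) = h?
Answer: 846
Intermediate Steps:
L(E) = E**2 (L(E) = 1*E**2 = E**2)
L(3)*(((40 + 14) + 52) + d(-12)) = 3**2*(((40 + 14) + 52) - 12) = 9*((54 + 52) - 12) = 9*(106 - 12) = 9*94 = 846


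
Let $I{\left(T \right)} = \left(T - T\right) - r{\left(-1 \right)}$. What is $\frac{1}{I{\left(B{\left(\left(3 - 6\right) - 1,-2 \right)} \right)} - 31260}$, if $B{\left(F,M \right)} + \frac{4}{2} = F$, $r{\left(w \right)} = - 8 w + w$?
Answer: $- \frac{1}{31267} \approx -3.1983 \cdot 10^{-5}$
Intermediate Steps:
$r{\left(w \right)} = - 7 w$
$B{\left(F,M \right)} = -2 + F$
$I{\left(T \right)} = -7$ ($I{\left(T \right)} = \left(T - T\right) - \left(-7\right) \left(-1\right) = 0 - 7 = -7$)
$\frac{1}{I{\left(B{\left(\left(3 - 6\right) - 1,-2 \right)} \right)} - 31260} = \frac{1}{-7 - 31260} = \frac{1}{-31267} = - \frac{1}{31267}$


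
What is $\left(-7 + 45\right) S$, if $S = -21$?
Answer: $-798$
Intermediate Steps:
$\left(-7 + 45\right) S = \left(-7 + 45\right) \left(-21\right) = 38 \left(-21\right) = -798$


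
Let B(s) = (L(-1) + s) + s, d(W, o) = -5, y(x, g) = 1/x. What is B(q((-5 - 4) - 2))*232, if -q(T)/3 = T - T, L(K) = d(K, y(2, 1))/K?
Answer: 1160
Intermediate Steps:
L(K) = -5/K
q(T) = 0 (q(T) = -3*(T - T) = -3*0 = 0)
B(s) = 5 + 2*s (B(s) = (-5/(-1) + s) + s = (-5*(-1) + s) + s = (5 + s) + s = 5 + 2*s)
B(q((-5 - 4) - 2))*232 = (5 + 2*0)*232 = (5 + 0)*232 = 5*232 = 1160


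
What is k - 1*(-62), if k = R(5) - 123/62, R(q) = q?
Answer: 4031/62 ≈ 65.016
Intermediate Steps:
k = 187/62 (k = 5 - 123/62 = 187/62 ≈ 3.0161)
k - 1*(-62) = 187/62 - 1*(-62) = 187/62 + 62 = 4031/62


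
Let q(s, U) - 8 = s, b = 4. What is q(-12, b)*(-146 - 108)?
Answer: 1016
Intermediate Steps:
q(s, U) = 8 + s
q(-12, b)*(-146 - 108) = (8 - 12)*(-146 - 108) = -4*(-254) = 1016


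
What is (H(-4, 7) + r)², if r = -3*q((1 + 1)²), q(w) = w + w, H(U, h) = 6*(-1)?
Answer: 900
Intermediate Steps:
H(U, h) = -6
q(w) = 2*w
r = -24 (r = -6*(1 + 1)² = -6*2² = -6*4 = -3*8 = -24)
(H(-4, 7) + r)² = (-6 - 24)² = (-30)² = 900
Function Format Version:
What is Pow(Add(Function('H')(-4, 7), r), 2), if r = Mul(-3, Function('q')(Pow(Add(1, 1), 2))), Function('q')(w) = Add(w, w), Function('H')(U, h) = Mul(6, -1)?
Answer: 900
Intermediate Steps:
Function('H')(U, h) = -6
Function('q')(w) = Mul(2, w)
r = -24 (r = Mul(-3, Mul(2, Pow(Add(1, 1), 2))) = Mul(-3, Mul(2, Pow(2, 2))) = Mul(-3, Mul(2, 4)) = Mul(-3, 8) = -24)
Pow(Add(Function('H')(-4, 7), r), 2) = Pow(Add(-6, -24), 2) = Pow(-30, 2) = 900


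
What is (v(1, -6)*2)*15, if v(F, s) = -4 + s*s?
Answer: 960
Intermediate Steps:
v(F, s) = -4 + s²
(v(1, -6)*2)*15 = ((-4 + (-6)²)*2)*15 = ((-4 + 36)*2)*15 = (32*2)*15 = 64*15 = 960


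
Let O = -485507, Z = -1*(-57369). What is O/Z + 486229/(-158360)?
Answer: -104779360021/9084954840 ≈ -11.533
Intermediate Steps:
Z = 57369
O/Z + 486229/(-158360) = -485507/57369 + 486229/(-158360) = -485507*1/57369 + 486229*(-1/158360) = -485507/57369 - 486229/158360 = -104779360021/9084954840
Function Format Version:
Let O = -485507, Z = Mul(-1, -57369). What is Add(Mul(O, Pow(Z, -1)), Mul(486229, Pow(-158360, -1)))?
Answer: Rational(-104779360021, 9084954840) ≈ -11.533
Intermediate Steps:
Z = 57369
Add(Mul(O, Pow(Z, -1)), Mul(486229, Pow(-158360, -1))) = Add(Mul(-485507, Pow(57369, -1)), Mul(486229, Pow(-158360, -1))) = Add(Mul(-485507, Rational(1, 57369)), Mul(486229, Rational(-1, 158360))) = Add(Rational(-485507, 57369), Rational(-486229, 158360)) = Rational(-104779360021, 9084954840)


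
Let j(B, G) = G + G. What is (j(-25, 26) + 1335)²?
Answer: 1923769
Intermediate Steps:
j(B, G) = 2*G
(j(-25, 26) + 1335)² = (2*26 + 1335)² = (52 + 1335)² = 1387² = 1923769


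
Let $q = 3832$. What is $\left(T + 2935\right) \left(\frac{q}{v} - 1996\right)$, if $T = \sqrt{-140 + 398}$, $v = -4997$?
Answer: $- \frac{29284972140}{4997} - \frac{9977844 \sqrt{258}}{4997} \approx -5.8926 \cdot 10^{6}$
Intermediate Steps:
$T = \sqrt{258} \approx 16.062$
$\left(T + 2935\right) \left(\frac{q}{v} - 1996\right) = \left(\sqrt{258} + 2935\right) \left(\frac{3832}{-4997} - 1996\right) = \left(2935 + \sqrt{258}\right) \left(3832 \left(- \frac{1}{4997}\right) - 1996\right) = \left(2935 + \sqrt{258}\right) \left(- \frac{3832}{4997} - 1996\right) = \left(2935 + \sqrt{258}\right) \left(- \frac{9977844}{4997}\right) = - \frac{29284972140}{4997} - \frac{9977844 \sqrt{258}}{4997}$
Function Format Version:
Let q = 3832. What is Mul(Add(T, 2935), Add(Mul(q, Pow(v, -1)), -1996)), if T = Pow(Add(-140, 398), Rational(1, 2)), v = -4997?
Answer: Add(Rational(-29284972140, 4997), Mul(Rational(-9977844, 4997), Pow(258, Rational(1, 2)))) ≈ -5.8926e+6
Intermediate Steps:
T = Pow(258, Rational(1, 2)) ≈ 16.062
Mul(Add(T, 2935), Add(Mul(q, Pow(v, -1)), -1996)) = Mul(Add(Pow(258, Rational(1, 2)), 2935), Add(Mul(3832, Pow(-4997, -1)), -1996)) = Mul(Add(2935, Pow(258, Rational(1, 2))), Add(Mul(3832, Rational(-1, 4997)), -1996)) = Mul(Add(2935, Pow(258, Rational(1, 2))), Add(Rational(-3832, 4997), -1996)) = Mul(Add(2935, Pow(258, Rational(1, 2))), Rational(-9977844, 4997)) = Add(Rational(-29284972140, 4997), Mul(Rational(-9977844, 4997), Pow(258, Rational(1, 2))))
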